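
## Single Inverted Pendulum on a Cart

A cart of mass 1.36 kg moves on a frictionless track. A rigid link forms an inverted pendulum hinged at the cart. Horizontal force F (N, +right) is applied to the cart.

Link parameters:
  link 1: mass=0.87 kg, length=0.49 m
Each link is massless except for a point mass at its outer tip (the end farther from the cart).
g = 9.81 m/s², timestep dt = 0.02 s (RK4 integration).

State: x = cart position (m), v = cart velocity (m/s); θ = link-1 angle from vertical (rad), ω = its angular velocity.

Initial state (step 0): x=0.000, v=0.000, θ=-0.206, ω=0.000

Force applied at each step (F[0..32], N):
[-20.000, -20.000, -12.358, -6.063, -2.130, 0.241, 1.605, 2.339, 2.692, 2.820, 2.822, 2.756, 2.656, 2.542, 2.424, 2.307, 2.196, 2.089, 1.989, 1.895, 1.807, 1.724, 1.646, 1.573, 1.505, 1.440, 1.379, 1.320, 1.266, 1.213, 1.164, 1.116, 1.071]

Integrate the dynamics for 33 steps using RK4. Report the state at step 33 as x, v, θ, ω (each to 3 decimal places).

apply F[0]=-20.000 → step 1: x=-0.003, v=-0.262, θ=-0.202, ω=0.443
apply F[1]=-20.000 → step 2: x=-0.011, v=-0.527, θ=-0.188, ω=0.894
apply F[2]=-12.358 → step 3: x=-0.023, v=-0.684, θ=-0.168, ω=1.140
apply F[3]=-6.063 → step 4: x=-0.037, v=-0.755, θ=-0.144, ω=1.219
apply F[4]=-2.130 → step 5: x=-0.052, v=-0.771, θ=-0.120, ω=1.199
apply F[5]=+0.241 → step 6: x=-0.067, v=-0.755, θ=-0.097, ω=1.123
apply F[6]=+1.605 → step 7: x=-0.082, v=-0.721, θ=-0.076, ω=1.020
apply F[7]=+2.339 → step 8: x=-0.096, v=-0.679, θ=-0.056, ω=0.908
apply F[8]=+2.692 → step 9: x=-0.109, v=-0.634, θ=-0.039, ω=0.797
apply F[9]=+2.820 → step 10: x=-0.122, v=-0.588, θ=-0.024, ω=0.691
apply F[10]=+2.822 → step 11: x=-0.133, v=-0.545, θ=-0.012, ω=0.595
apply F[11]=+2.756 → step 12: x=-0.143, v=-0.503, θ=-0.001, ω=0.509
apply F[12]=+2.656 → step 13: x=-0.153, v=-0.465, θ=0.009, ω=0.432
apply F[13]=+2.542 → step 14: x=-0.162, v=-0.429, θ=0.017, ω=0.364
apply F[14]=+2.424 → step 15: x=-0.170, v=-0.396, θ=0.023, ω=0.304
apply F[15]=+2.307 → step 16: x=-0.178, v=-0.365, θ=0.029, ω=0.252
apply F[16]=+2.196 → step 17: x=-0.185, v=-0.337, θ=0.034, ω=0.207
apply F[17]=+2.089 → step 18: x=-0.191, v=-0.311, θ=0.037, ω=0.168
apply F[18]=+1.989 → step 19: x=-0.197, v=-0.286, θ=0.040, ω=0.134
apply F[19]=+1.895 → step 20: x=-0.203, v=-0.264, θ=0.043, ω=0.104
apply F[20]=+1.807 → step 21: x=-0.208, v=-0.243, θ=0.045, ω=0.079
apply F[21]=+1.724 → step 22: x=-0.213, v=-0.223, θ=0.046, ω=0.057
apply F[22]=+1.646 → step 23: x=-0.217, v=-0.205, θ=0.047, ω=0.038
apply F[23]=+1.573 → step 24: x=-0.221, v=-0.187, θ=0.047, ω=0.021
apply F[24]=+1.505 → step 25: x=-0.224, v=-0.171, θ=0.048, ω=0.008
apply F[25]=+1.440 → step 26: x=-0.228, v=-0.156, θ=0.048, ω=-0.004
apply F[26]=+1.379 → step 27: x=-0.231, v=-0.142, θ=0.048, ω=-0.014
apply F[27]=+1.320 → step 28: x=-0.233, v=-0.128, θ=0.047, ω=-0.023
apply F[28]=+1.266 → step 29: x=-0.236, v=-0.116, θ=0.047, ω=-0.030
apply F[29]=+1.213 → step 30: x=-0.238, v=-0.104, θ=0.046, ω=-0.036
apply F[30]=+1.164 → step 31: x=-0.240, v=-0.092, θ=0.045, ω=-0.041
apply F[31]=+1.116 → step 32: x=-0.242, v=-0.081, θ=0.044, ω=-0.045
apply F[32]=+1.071 → step 33: x=-0.243, v=-0.071, θ=0.043, ω=-0.048

Answer: x=-0.243, v=-0.071, θ=0.043, ω=-0.048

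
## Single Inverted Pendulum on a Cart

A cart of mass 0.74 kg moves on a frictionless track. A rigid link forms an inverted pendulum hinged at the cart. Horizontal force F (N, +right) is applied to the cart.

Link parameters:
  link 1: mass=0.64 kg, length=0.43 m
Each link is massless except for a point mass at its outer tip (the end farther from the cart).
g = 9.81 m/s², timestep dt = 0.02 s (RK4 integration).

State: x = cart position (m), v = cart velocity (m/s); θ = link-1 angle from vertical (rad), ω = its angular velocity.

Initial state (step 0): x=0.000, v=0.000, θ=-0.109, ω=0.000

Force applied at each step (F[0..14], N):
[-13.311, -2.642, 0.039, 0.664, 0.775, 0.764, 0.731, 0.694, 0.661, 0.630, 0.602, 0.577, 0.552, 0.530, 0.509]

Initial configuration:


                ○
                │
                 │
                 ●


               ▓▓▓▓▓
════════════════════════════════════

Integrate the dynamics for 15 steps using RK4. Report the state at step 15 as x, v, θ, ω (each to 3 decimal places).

apply F[0]=-13.311 → step 1: x=-0.003, v=-0.339, θ=-0.102, ω=0.735
apply F[1]=-2.642 → step 2: x=-0.011, v=-0.394, θ=-0.086, ω=0.820
apply F[2]=+0.039 → step 3: x=-0.018, v=-0.380, θ=-0.070, ω=0.753
apply F[3]=+0.664 → step 4: x=-0.026, v=-0.352, θ=-0.056, ω=0.658
apply F[4]=+0.775 → step 5: x=-0.033, v=-0.323, θ=-0.044, ω=0.567
apply F[5]=+0.764 → step 6: x=-0.039, v=-0.296, θ=-0.034, ω=0.487
apply F[6]=+0.731 → step 7: x=-0.044, v=-0.271, θ=-0.025, ω=0.416
apply F[7]=+0.694 → step 8: x=-0.050, v=-0.249, θ=-0.017, ω=0.355
apply F[8]=+0.661 → step 9: x=-0.054, v=-0.229, θ=-0.010, ω=0.302
apply F[9]=+0.630 → step 10: x=-0.059, v=-0.210, θ=-0.005, ω=0.256
apply F[10]=+0.602 → step 11: x=-0.063, v=-0.194, θ=-0.000, ω=0.216
apply F[11]=+0.577 → step 12: x=-0.066, v=-0.179, θ=0.004, ω=0.182
apply F[12]=+0.552 → step 13: x=-0.070, v=-0.165, θ=0.007, ω=0.152
apply F[13]=+0.530 → step 14: x=-0.073, v=-0.152, θ=0.010, ω=0.126
apply F[14]=+0.509 → step 15: x=-0.076, v=-0.140, θ=0.012, ω=0.104

Answer: x=-0.076, v=-0.140, θ=0.012, ω=0.104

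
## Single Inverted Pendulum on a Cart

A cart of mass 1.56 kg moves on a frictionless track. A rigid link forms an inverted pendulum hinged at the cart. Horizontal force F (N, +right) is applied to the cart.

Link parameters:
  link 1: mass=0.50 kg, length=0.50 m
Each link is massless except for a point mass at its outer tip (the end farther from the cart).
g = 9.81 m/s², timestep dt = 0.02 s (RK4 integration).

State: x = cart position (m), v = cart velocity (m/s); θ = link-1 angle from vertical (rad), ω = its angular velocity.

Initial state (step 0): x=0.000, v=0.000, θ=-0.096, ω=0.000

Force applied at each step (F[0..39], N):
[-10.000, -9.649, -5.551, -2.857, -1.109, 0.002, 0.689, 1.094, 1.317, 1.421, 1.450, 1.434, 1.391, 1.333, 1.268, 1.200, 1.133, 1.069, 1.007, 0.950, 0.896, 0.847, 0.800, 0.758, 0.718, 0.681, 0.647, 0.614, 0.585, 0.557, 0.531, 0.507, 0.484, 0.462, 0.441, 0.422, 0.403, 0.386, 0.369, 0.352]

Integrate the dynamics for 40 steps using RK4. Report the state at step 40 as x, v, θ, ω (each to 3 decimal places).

apply F[0]=-10.000 → step 1: x=-0.001, v=-0.122, θ=-0.094, ω=0.205
apply F[1]=-9.649 → step 2: x=-0.005, v=-0.240, θ=-0.088, ω=0.404
apply F[2]=-5.551 → step 3: x=-0.010, v=-0.305, θ=-0.079, ω=0.503
apply F[3]=-2.857 → step 4: x=-0.017, v=-0.337, θ=-0.068, ω=0.538
apply F[4]=-1.109 → step 5: x=-0.024, v=-0.348, θ=-0.058, ω=0.533
apply F[5]=+0.002 → step 6: x=-0.030, v=-0.345, θ=-0.047, ω=0.506
apply F[6]=+0.689 → step 7: x=-0.037, v=-0.333, θ=-0.038, ω=0.467
apply F[7]=+1.094 → step 8: x=-0.044, v=-0.317, θ=-0.029, ω=0.422
apply F[8]=+1.317 → step 9: x=-0.050, v=-0.299, θ=-0.021, ω=0.375
apply F[9]=+1.421 → step 10: x=-0.056, v=-0.279, θ=-0.014, ω=0.330
apply F[10]=+1.450 → step 11: x=-0.061, v=-0.260, θ=-0.008, ω=0.287
apply F[11]=+1.434 → step 12: x=-0.066, v=-0.241, θ=-0.002, ω=0.248
apply F[12]=+1.391 → step 13: x=-0.071, v=-0.224, θ=0.002, ω=0.212
apply F[13]=+1.333 → step 14: x=-0.075, v=-0.207, θ=0.006, ω=0.180
apply F[14]=+1.268 → step 15: x=-0.079, v=-0.191, θ=0.010, ω=0.152
apply F[15]=+1.200 → step 16: x=-0.083, v=-0.176, θ=0.012, ω=0.127
apply F[16]=+1.133 → step 17: x=-0.086, v=-0.163, θ=0.015, ω=0.105
apply F[17]=+1.069 → step 18: x=-0.089, v=-0.150, θ=0.017, ω=0.086
apply F[18]=+1.007 → step 19: x=-0.092, v=-0.138, θ=0.018, ω=0.069
apply F[19]=+0.950 → step 20: x=-0.095, v=-0.127, θ=0.019, ω=0.054
apply F[20]=+0.896 → step 21: x=-0.097, v=-0.117, θ=0.020, ω=0.042
apply F[21]=+0.847 → step 22: x=-0.099, v=-0.107, θ=0.021, ω=0.031
apply F[22]=+0.800 → step 23: x=-0.101, v=-0.098, θ=0.022, ω=0.021
apply F[23]=+0.758 → step 24: x=-0.103, v=-0.090, θ=0.022, ω=0.013
apply F[24]=+0.718 → step 25: x=-0.105, v=-0.082, θ=0.022, ω=0.006
apply F[25]=+0.681 → step 26: x=-0.107, v=-0.075, θ=0.022, ω=0.000
apply F[26]=+0.647 → step 27: x=-0.108, v=-0.068, θ=0.022, ω=-0.005
apply F[27]=+0.614 → step 28: x=-0.109, v=-0.062, θ=0.022, ω=-0.009
apply F[28]=+0.585 → step 29: x=-0.111, v=-0.055, θ=0.022, ω=-0.013
apply F[29]=+0.557 → step 30: x=-0.112, v=-0.050, θ=0.022, ω=-0.016
apply F[30]=+0.531 → step 31: x=-0.113, v=-0.044, θ=0.021, ω=-0.018
apply F[31]=+0.507 → step 32: x=-0.113, v=-0.039, θ=0.021, ω=-0.020
apply F[32]=+0.484 → step 33: x=-0.114, v=-0.034, θ=0.020, ω=-0.022
apply F[33]=+0.462 → step 34: x=-0.115, v=-0.029, θ=0.020, ω=-0.023
apply F[34]=+0.441 → step 35: x=-0.115, v=-0.025, θ=0.020, ω=-0.024
apply F[35]=+0.422 → step 36: x=-0.116, v=-0.021, θ=0.019, ω=-0.025
apply F[36]=+0.403 → step 37: x=-0.116, v=-0.017, θ=0.019, ω=-0.026
apply F[37]=+0.386 → step 38: x=-0.116, v=-0.013, θ=0.018, ω=-0.026
apply F[38]=+0.369 → step 39: x=-0.117, v=-0.009, θ=0.017, ω=-0.027
apply F[39]=+0.352 → step 40: x=-0.117, v=-0.006, θ=0.017, ω=-0.027

Answer: x=-0.117, v=-0.006, θ=0.017, ω=-0.027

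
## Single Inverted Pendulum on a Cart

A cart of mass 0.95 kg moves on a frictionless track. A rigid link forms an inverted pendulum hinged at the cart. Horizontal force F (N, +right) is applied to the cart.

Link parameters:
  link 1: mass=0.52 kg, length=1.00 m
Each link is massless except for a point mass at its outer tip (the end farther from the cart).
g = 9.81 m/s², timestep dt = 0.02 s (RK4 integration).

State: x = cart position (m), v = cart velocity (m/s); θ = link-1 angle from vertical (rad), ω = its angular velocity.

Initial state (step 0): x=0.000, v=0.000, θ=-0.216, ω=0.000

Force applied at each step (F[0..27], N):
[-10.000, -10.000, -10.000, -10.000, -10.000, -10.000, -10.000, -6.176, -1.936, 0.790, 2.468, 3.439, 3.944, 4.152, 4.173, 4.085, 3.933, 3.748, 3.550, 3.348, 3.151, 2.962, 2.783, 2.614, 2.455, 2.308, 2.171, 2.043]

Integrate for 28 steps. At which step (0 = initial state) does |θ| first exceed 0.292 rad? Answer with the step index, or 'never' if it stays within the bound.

Answer: never

Derivation:
apply F[0]=-10.000 → step 1: x=-0.002, v=-0.184, θ=-0.215, ω=0.137
apply F[1]=-10.000 → step 2: x=-0.007, v=-0.367, θ=-0.211, ω=0.276
apply F[2]=-10.000 → step 3: x=-0.017, v=-0.552, θ=-0.204, ω=0.416
apply F[3]=-10.000 → step 4: x=-0.029, v=-0.739, θ=-0.194, ω=0.560
apply F[4]=-10.000 → step 5: x=-0.046, v=-0.927, θ=-0.181, ω=0.708
apply F[5]=-10.000 → step 6: x=-0.067, v=-1.117, θ=-0.165, ω=0.862
apply F[6]=-10.000 → step 7: x=-0.091, v=-1.310, θ=-0.147, ω=1.022
apply F[7]=-6.176 → step 8: x=-0.118, v=-1.426, θ=-0.125, ω=1.110
apply F[8]=-1.936 → step 9: x=-0.147, v=-1.456, θ=-0.103, ω=1.118
apply F[9]=+0.790 → step 10: x=-0.176, v=-1.431, θ=-0.081, ω=1.075
apply F[10]=+2.468 → step 11: x=-0.204, v=-1.372, θ=-0.060, ω=1.002
apply F[11]=+3.439 → step 12: x=-0.231, v=-1.295, θ=-0.041, ω=0.915
apply F[12]=+3.944 → step 13: x=-0.256, v=-1.209, θ=-0.024, ω=0.823
apply F[13]=+4.152 → step 14: x=-0.279, v=-1.120, θ=-0.008, ω=0.731
apply F[14]=+4.173 → step 15: x=-0.300, v=-1.032, θ=0.005, ω=0.642
apply F[15]=+4.085 → step 16: x=-0.320, v=-0.947, θ=0.017, ω=0.560
apply F[16]=+3.933 → step 17: x=-0.338, v=-0.867, θ=0.028, ω=0.484
apply F[17]=+3.748 → step 18: x=-0.355, v=-0.791, θ=0.037, ω=0.415
apply F[18]=+3.550 → step 19: x=-0.370, v=-0.721, θ=0.044, ω=0.353
apply F[19]=+3.348 → step 20: x=-0.384, v=-0.656, θ=0.051, ω=0.297
apply F[20]=+3.151 → step 21: x=-0.396, v=-0.595, θ=0.056, ω=0.247
apply F[21]=+2.962 → step 22: x=-0.408, v=-0.539, θ=0.061, ω=0.202
apply F[22]=+2.783 → step 23: x=-0.418, v=-0.487, θ=0.065, ω=0.163
apply F[23]=+2.614 → step 24: x=-0.427, v=-0.439, θ=0.067, ω=0.128
apply F[24]=+2.455 → step 25: x=-0.435, v=-0.395, θ=0.070, ω=0.098
apply F[25]=+2.308 → step 26: x=-0.443, v=-0.354, θ=0.071, ω=0.071
apply F[26]=+2.171 → step 27: x=-0.450, v=-0.316, θ=0.073, ω=0.047
apply F[27]=+2.043 → step 28: x=-0.456, v=-0.281, θ=0.073, ω=0.026
max |θ| = 0.216 ≤ 0.292 over all 29 states.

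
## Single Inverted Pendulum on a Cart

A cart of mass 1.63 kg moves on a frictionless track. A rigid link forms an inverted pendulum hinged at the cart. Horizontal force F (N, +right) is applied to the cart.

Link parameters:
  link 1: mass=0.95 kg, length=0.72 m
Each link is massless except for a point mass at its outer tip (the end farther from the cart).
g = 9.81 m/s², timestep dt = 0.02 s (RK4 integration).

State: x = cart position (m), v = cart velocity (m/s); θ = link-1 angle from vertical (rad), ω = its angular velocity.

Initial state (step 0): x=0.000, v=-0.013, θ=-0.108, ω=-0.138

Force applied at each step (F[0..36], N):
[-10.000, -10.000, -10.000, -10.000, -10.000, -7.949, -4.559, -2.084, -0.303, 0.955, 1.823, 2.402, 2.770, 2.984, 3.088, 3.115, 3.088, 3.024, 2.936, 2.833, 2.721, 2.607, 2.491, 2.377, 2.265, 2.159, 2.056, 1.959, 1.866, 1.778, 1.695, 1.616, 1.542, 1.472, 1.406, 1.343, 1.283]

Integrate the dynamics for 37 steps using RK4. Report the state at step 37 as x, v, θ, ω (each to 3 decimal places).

apply F[0]=-10.000 → step 1: x=-0.001, v=-0.123, θ=-0.110, ω=-0.016
apply F[1]=-10.000 → step 2: x=-0.005, v=-0.232, θ=-0.109, ω=0.105
apply F[2]=-10.000 → step 3: x=-0.011, v=-0.342, θ=-0.105, ω=0.228
apply F[3]=-10.000 → step 4: x=-0.019, v=-0.452, θ=-0.100, ω=0.352
apply F[4]=-10.000 → step 5: x=-0.029, v=-0.564, θ=-0.091, ω=0.480
apply F[5]=-7.949 → step 6: x=-0.041, v=-0.651, θ=-0.081, ω=0.578
apply F[6]=-4.559 → step 7: x=-0.054, v=-0.699, θ=-0.069, ω=0.624
apply F[7]=-2.084 → step 8: x=-0.069, v=-0.717, θ=-0.056, ω=0.632
apply F[8]=-0.303 → step 9: x=-0.083, v=-0.716, θ=-0.044, ω=0.616
apply F[9]=+0.955 → step 10: x=-0.097, v=-0.700, θ=-0.032, ω=0.584
apply F[10]=+1.823 → step 11: x=-0.111, v=-0.675, θ=-0.020, ω=0.542
apply F[11]=+2.402 → step 12: x=-0.124, v=-0.643, θ=-0.010, ω=0.494
apply F[12]=+2.770 → step 13: x=-0.136, v=-0.609, θ=-0.001, ω=0.445
apply F[13]=+2.984 → step 14: x=-0.148, v=-0.573, θ=0.008, ω=0.396
apply F[14]=+3.088 → step 15: x=-0.159, v=-0.536, θ=0.015, ω=0.348
apply F[15]=+3.115 → step 16: x=-0.170, v=-0.500, θ=0.022, ω=0.303
apply F[16]=+3.088 → step 17: x=-0.179, v=-0.465, θ=0.027, ω=0.261
apply F[17]=+3.024 → step 18: x=-0.188, v=-0.431, θ=0.032, ω=0.222
apply F[18]=+2.936 → step 19: x=-0.197, v=-0.399, θ=0.036, ω=0.187
apply F[19]=+2.833 → step 20: x=-0.204, v=-0.369, θ=0.040, ω=0.155
apply F[20]=+2.721 → step 21: x=-0.211, v=-0.340, θ=0.043, ω=0.127
apply F[21]=+2.607 → step 22: x=-0.218, v=-0.313, θ=0.045, ω=0.101
apply F[22]=+2.491 → step 23: x=-0.224, v=-0.288, θ=0.047, ω=0.079
apply F[23]=+2.377 → step 24: x=-0.229, v=-0.264, θ=0.048, ω=0.059
apply F[24]=+2.265 → step 25: x=-0.235, v=-0.242, θ=0.049, ω=0.041
apply F[25]=+2.159 → step 26: x=-0.239, v=-0.221, θ=0.050, ω=0.026
apply F[26]=+2.056 → step 27: x=-0.243, v=-0.201, θ=0.050, ω=0.012
apply F[27]=+1.959 → step 28: x=-0.247, v=-0.183, θ=0.050, ω=0.000
apply F[28]=+1.866 → step 29: x=-0.251, v=-0.166, θ=0.050, ω=-0.010
apply F[29]=+1.778 → step 30: x=-0.254, v=-0.150, θ=0.050, ω=-0.018
apply F[30]=+1.695 → step 31: x=-0.257, v=-0.135, θ=0.049, ω=-0.026
apply F[31]=+1.616 → step 32: x=-0.259, v=-0.121, θ=0.049, ω=-0.032
apply F[32]=+1.542 → step 33: x=-0.262, v=-0.107, θ=0.048, ω=-0.038
apply F[33]=+1.472 → step 34: x=-0.264, v=-0.095, θ=0.047, ω=-0.042
apply F[34]=+1.406 → step 35: x=-0.265, v=-0.083, θ=0.046, ω=-0.046
apply F[35]=+1.343 → step 36: x=-0.267, v=-0.071, θ=0.045, ω=-0.049
apply F[36]=+1.283 → step 37: x=-0.268, v=-0.061, θ=0.044, ω=-0.051

Answer: x=-0.268, v=-0.061, θ=0.044, ω=-0.051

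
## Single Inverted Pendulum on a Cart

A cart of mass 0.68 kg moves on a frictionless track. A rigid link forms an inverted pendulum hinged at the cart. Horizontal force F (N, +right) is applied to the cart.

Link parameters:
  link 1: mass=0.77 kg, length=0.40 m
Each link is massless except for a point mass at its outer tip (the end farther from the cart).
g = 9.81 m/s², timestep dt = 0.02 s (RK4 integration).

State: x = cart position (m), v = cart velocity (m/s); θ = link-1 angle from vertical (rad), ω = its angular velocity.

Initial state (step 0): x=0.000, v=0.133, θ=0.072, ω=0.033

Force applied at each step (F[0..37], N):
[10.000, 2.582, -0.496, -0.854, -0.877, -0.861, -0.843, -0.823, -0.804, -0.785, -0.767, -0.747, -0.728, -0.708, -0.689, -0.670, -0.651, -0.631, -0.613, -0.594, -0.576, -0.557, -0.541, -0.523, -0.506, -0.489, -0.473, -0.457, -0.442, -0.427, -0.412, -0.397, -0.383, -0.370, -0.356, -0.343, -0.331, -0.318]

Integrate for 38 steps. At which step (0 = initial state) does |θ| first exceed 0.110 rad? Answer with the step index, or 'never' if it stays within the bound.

Answer: never

Derivation:
apply F[0]=+10.000 → step 1: x=0.005, v=0.410, θ=0.066, ω=-0.624
apply F[1]=+2.582 → step 2: x=0.014, v=0.473, θ=0.052, ω=-0.751
apply F[2]=-0.496 → step 3: x=0.023, v=0.449, θ=0.038, ω=-0.668
apply F[3]=-0.854 → step 4: x=0.032, v=0.416, θ=0.026, ω=-0.573
apply F[4]=-0.877 → step 5: x=0.040, v=0.386, θ=0.015, ω=-0.487
apply F[5]=-0.861 → step 6: x=0.048, v=0.359, θ=0.006, ω=-0.413
apply F[6]=-0.843 → step 7: x=0.054, v=0.333, θ=-0.001, ω=-0.348
apply F[7]=-0.823 → step 8: x=0.061, v=0.310, θ=-0.008, ω=-0.292
apply F[8]=-0.804 → step 9: x=0.067, v=0.289, θ=-0.013, ω=-0.244
apply F[9]=-0.785 → step 10: x=0.072, v=0.269, θ=-0.018, ω=-0.203
apply F[10]=-0.767 → step 11: x=0.078, v=0.251, θ=-0.021, ω=-0.167
apply F[11]=-0.747 → step 12: x=0.083, v=0.234, θ=-0.024, ω=-0.136
apply F[12]=-0.728 → step 13: x=0.087, v=0.218, θ=-0.027, ω=-0.109
apply F[13]=-0.708 → step 14: x=0.091, v=0.204, θ=-0.029, ω=-0.086
apply F[14]=-0.689 → step 15: x=0.095, v=0.190, θ=-0.030, ω=-0.066
apply F[15]=-0.670 → step 16: x=0.099, v=0.177, θ=-0.031, ω=-0.049
apply F[16]=-0.651 → step 17: x=0.102, v=0.165, θ=-0.032, ω=-0.034
apply F[17]=-0.631 → step 18: x=0.105, v=0.154, θ=-0.033, ω=-0.022
apply F[18]=-0.613 → step 19: x=0.108, v=0.143, θ=-0.033, ω=-0.011
apply F[19]=-0.594 → step 20: x=0.111, v=0.133, θ=-0.033, ω=-0.002
apply F[20]=-0.576 → step 21: x=0.114, v=0.123, θ=-0.033, ω=0.006
apply F[21]=-0.557 → step 22: x=0.116, v=0.114, θ=-0.033, ω=0.012
apply F[22]=-0.541 → step 23: x=0.118, v=0.105, θ=-0.033, ω=0.018
apply F[23]=-0.523 → step 24: x=0.120, v=0.097, θ=-0.032, ω=0.022
apply F[24]=-0.506 → step 25: x=0.122, v=0.089, θ=-0.032, ω=0.026
apply F[25]=-0.489 → step 26: x=0.124, v=0.082, θ=-0.031, ω=0.029
apply F[26]=-0.473 → step 27: x=0.125, v=0.075, θ=-0.031, ω=0.032
apply F[27]=-0.457 → step 28: x=0.127, v=0.068, θ=-0.030, ω=0.034
apply F[28]=-0.442 → step 29: x=0.128, v=0.062, θ=-0.029, ω=0.035
apply F[29]=-0.427 → step 30: x=0.129, v=0.056, θ=-0.028, ω=0.037
apply F[30]=-0.412 → step 31: x=0.130, v=0.050, θ=-0.028, ω=0.038
apply F[31]=-0.397 → step 32: x=0.131, v=0.044, θ=-0.027, ω=0.038
apply F[32]=-0.383 → step 33: x=0.132, v=0.039, θ=-0.026, ω=0.039
apply F[33]=-0.370 → step 34: x=0.133, v=0.034, θ=-0.025, ω=0.039
apply F[34]=-0.356 → step 35: x=0.134, v=0.029, θ=-0.025, ω=0.039
apply F[35]=-0.343 → step 36: x=0.134, v=0.024, θ=-0.024, ω=0.039
apply F[36]=-0.331 → step 37: x=0.135, v=0.020, θ=-0.023, ω=0.039
apply F[37]=-0.318 → step 38: x=0.135, v=0.015, θ=-0.022, ω=0.038
max |θ| = 0.072 ≤ 0.110 over all 39 states.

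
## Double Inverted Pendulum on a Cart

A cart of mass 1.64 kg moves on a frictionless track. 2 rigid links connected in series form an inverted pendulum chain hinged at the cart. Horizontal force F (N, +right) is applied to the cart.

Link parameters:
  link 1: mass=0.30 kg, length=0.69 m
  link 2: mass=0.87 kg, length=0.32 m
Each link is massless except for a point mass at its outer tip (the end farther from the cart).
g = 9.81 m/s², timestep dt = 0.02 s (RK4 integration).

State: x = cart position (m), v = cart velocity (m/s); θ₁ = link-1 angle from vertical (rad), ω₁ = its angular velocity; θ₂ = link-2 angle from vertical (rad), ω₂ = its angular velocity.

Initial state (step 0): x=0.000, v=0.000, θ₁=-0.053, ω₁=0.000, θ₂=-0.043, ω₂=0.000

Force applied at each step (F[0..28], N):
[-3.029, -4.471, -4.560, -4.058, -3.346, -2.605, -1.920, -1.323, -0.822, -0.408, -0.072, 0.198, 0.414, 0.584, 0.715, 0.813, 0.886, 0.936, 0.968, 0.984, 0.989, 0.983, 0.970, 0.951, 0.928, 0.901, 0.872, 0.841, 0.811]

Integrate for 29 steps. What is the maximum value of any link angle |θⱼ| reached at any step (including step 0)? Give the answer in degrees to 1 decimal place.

apply F[0]=-3.029 → step 1: x=-0.000, v=-0.029, θ₁=-0.053, ω₁=0.019, θ₂=-0.043, ω₂=0.024
apply F[1]=-4.471 → step 2: x=-0.001, v=-0.077, θ₁=-0.052, ω₁=0.064, θ₂=-0.042, ω₂=0.048
apply F[2]=-4.560 → step 3: x=-0.003, v=-0.125, θ₁=-0.050, ω₁=0.112, θ₂=-0.041, ω₂=0.072
apply F[3]=-4.058 → step 4: x=-0.006, v=-0.168, θ₁=-0.048, ω₁=0.152, θ₂=-0.039, ω₂=0.093
apply F[4]=-3.346 → step 5: x=-0.010, v=-0.202, θ₁=-0.044, ω₁=0.182, θ₂=-0.037, ω₂=0.112
apply F[5]=-2.605 → step 6: x=-0.014, v=-0.228, θ₁=-0.040, ω₁=0.202, θ₂=-0.035, ω₂=0.127
apply F[6]=-1.920 → step 7: x=-0.019, v=-0.246, θ₁=-0.036, ω₁=0.213, θ₂=-0.032, ω₂=0.139
apply F[7]=-1.323 → step 8: x=-0.024, v=-0.257, θ₁=-0.032, ω₁=0.217, θ₂=-0.029, ω₂=0.148
apply F[8]=-0.822 → step 9: x=-0.029, v=-0.263, θ₁=-0.028, ω₁=0.216, θ₂=-0.026, ω₂=0.153
apply F[9]=-0.408 → step 10: x=-0.035, v=-0.264, θ₁=-0.023, ω₁=0.210, θ₂=-0.023, ω₂=0.155
apply F[10]=-0.072 → step 11: x=-0.040, v=-0.262, θ₁=-0.019, ω₁=0.201, θ₂=-0.020, ω₂=0.154
apply F[11]=+0.198 → step 12: x=-0.045, v=-0.258, θ₁=-0.015, ω₁=0.190, θ₂=-0.017, ω₂=0.151
apply F[12]=+0.414 → step 13: x=-0.050, v=-0.251, θ₁=-0.012, ω₁=0.177, θ₂=-0.014, ω₂=0.147
apply F[13]=+0.584 → step 14: x=-0.055, v=-0.242, θ₁=-0.008, ω₁=0.164, θ₂=-0.011, ω₂=0.141
apply F[14]=+0.715 → step 15: x=-0.060, v=-0.232, θ₁=-0.005, ω₁=0.151, θ₂=-0.008, ω₂=0.134
apply F[15]=+0.813 → step 16: x=-0.064, v=-0.222, θ₁=-0.002, ω₁=0.137, θ₂=-0.006, ω₂=0.126
apply F[16]=+0.886 → step 17: x=-0.069, v=-0.211, θ₁=0.000, ω₁=0.124, θ₂=-0.003, ω₂=0.117
apply F[17]=+0.936 → step 18: x=-0.073, v=-0.200, θ₁=0.003, ω₁=0.111, θ₂=-0.001, ω₂=0.109
apply F[18]=+0.968 → step 19: x=-0.077, v=-0.189, θ₁=0.005, ω₁=0.099, θ₂=0.001, ω₂=0.100
apply F[19]=+0.984 → step 20: x=-0.080, v=-0.177, θ₁=0.007, ω₁=0.088, θ₂=0.003, ω₂=0.091
apply F[20]=+0.989 → step 21: x=-0.084, v=-0.166, θ₁=0.008, ω₁=0.077, θ₂=0.005, ω₂=0.082
apply F[21]=+0.983 → step 22: x=-0.087, v=-0.156, θ₁=0.010, ω₁=0.067, θ₂=0.006, ω₂=0.074
apply F[22]=+0.970 → step 23: x=-0.090, v=-0.145, θ₁=0.011, ω₁=0.057, θ₂=0.008, ω₂=0.066
apply F[23]=+0.951 → step 24: x=-0.093, v=-0.135, θ₁=0.012, ω₁=0.049, θ₂=0.009, ω₂=0.058
apply F[24]=+0.928 → step 25: x=-0.095, v=-0.126, θ₁=0.013, ω₁=0.041, θ₂=0.010, ω₂=0.051
apply F[25]=+0.901 → step 26: x=-0.098, v=-0.117, θ₁=0.014, ω₁=0.034, θ₂=0.011, ω₂=0.044
apply F[26]=+0.872 → step 27: x=-0.100, v=-0.108, θ₁=0.014, ω₁=0.028, θ₂=0.012, ω₂=0.038
apply F[27]=+0.841 → step 28: x=-0.102, v=-0.100, θ₁=0.015, ω₁=0.022, θ₂=0.012, ω₂=0.032
apply F[28]=+0.811 → step 29: x=-0.104, v=-0.092, θ₁=0.015, ω₁=0.017, θ₂=0.013, ω₂=0.026
Max |angle| over trajectory = 0.053 rad = 3.0°.

Answer: 3.0°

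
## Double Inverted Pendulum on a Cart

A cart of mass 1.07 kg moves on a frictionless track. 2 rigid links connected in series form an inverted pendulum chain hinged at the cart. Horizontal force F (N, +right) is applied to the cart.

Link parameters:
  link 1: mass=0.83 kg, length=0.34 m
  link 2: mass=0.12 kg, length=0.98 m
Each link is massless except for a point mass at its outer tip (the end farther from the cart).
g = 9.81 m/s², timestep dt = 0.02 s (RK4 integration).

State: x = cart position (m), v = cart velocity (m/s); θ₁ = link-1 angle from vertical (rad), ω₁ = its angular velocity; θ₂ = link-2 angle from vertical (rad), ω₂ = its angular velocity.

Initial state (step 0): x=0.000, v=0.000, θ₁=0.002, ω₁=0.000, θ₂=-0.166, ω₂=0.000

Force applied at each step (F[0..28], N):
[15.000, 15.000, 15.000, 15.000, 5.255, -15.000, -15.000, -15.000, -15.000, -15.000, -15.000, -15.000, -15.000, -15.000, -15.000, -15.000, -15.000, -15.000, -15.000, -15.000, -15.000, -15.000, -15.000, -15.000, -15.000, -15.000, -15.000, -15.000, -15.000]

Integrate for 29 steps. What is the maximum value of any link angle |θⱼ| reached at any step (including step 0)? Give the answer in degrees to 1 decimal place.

apply F[0]=+15.000 → step 1: x=0.003, v=0.280, θ₁=-0.006, ω₁=-0.812, θ₂=-0.166, ω₂=-0.037
apply F[1]=+15.000 → step 2: x=0.011, v=0.564, θ₁=-0.031, ω₁=-1.643, θ₂=-0.167, ω₂=-0.069
apply F[2]=+15.000 → step 3: x=0.025, v=0.851, θ₁=-0.072, ω₁=-2.507, θ₂=-0.169, ω₂=-0.090
apply F[3]=+15.000 → step 4: x=0.045, v=1.140, θ₁=-0.131, ω₁=-3.409, θ₂=-0.171, ω₂=-0.099
apply F[4]=+5.255 → step 5: x=0.069, v=1.251, θ₁=-0.203, ω₁=-3.825, θ₂=-0.173, ω₂=-0.100
apply F[5]=-15.000 → step 6: x=0.092, v=1.005, θ₁=-0.274, ω₁=-3.265, θ₂=-0.175, ω₂=-0.087
apply F[6]=-15.000 → step 7: x=0.109, v=0.776, θ₁=-0.335, ω₁=-2.807, θ₂=-0.176, ω₂=-0.058
apply F[7]=-15.000 → step 8: x=0.123, v=0.562, θ₁=-0.387, ω₁=-2.438, θ₂=-0.177, ω₂=-0.012
apply F[8]=-15.000 → step 9: x=0.132, v=0.361, θ₁=-0.433, ω₁=-2.147, θ₂=-0.177, ω₂=0.048
apply F[9]=-15.000 → step 10: x=0.137, v=0.170, θ₁=-0.473, ω₁=-1.920, θ₂=-0.175, ω₂=0.122
apply F[10]=-15.000 → step 11: x=0.139, v=-0.013, θ₁=-0.510, ω₁=-1.748, θ₂=-0.172, ω₂=0.207
apply F[11]=-15.000 → step 12: x=0.137, v=-0.189, θ₁=-0.544, ω₁=-1.624, θ₂=-0.167, ω₂=0.303
apply F[12]=-15.000 → step 13: x=0.131, v=-0.359, θ₁=-0.575, ω₁=-1.541, θ₂=-0.160, ω₂=0.408
apply F[13]=-15.000 → step 14: x=0.123, v=-0.524, θ₁=-0.605, ω₁=-1.496, θ₂=-0.150, ω₂=0.523
apply F[14]=-15.000 → step 15: x=0.110, v=-0.685, θ₁=-0.635, ω₁=-1.484, θ₂=-0.139, ω₂=0.646
apply F[15]=-15.000 → step 16: x=0.095, v=-0.843, θ₁=-0.665, ω₁=-1.503, θ₂=-0.124, ω₂=0.778
apply F[16]=-15.000 → step 17: x=0.077, v=-0.999, θ₁=-0.695, ω₁=-1.550, θ₂=-0.107, ω₂=0.917
apply F[17]=-15.000 → step 18: x=0.055, v=-1.152, θ₁=-0.727, ω₁=-1.625, θ₂=-0.088, ω₂=1.065
apply F[18]=-15.000 → step 19: x=0.031, v=-1.304, θ₁=-0.761, ω₁=-1.725, θ₂=-0.065, ω₂=1.219
apply F[19]=-15.000 → step 20: x=0.003, v=-1.455, θ₁=-0.796, ω₁=-1.850, θ₂=-0.039, ω₂=1.380
apply F[20]=-15.000 → step 21: x=-0.028, v=-1.606, θ₁=-0.835, ω₁=-1.997, θ₂=-0.010, ω₂=1.547
apply F[21]=-15.000 → step 22: x=-0.061, v=-1.757, θ₁=-0.876, ω₁=-2.167, θ₂=0.023, ω₂=1.718
apply F[22]=-15.000 → step 23: x=-0.098, v=-1.909, θ₁=-0.922, ω₁=-2.358, θ₂=0.059, ω₂=1.891
apply F[23]=-15.000 → step 24: x=-0.138, v=-2.063, θ₁=-0.971, ω₁=-2.569, θ₂=0.099, ω₂=2.066
apply F[24]=-15.000 → step 25: x=-0.180, v=-2.221, θ₁=-1.025, ω₁=-2.800, θ₂=0.142, ω₂=2.239
apply F[25]=-15.000 → step 26: x=-0.226, v=-2.382, θ₁=-1.083, ω₁=-3.052, θ₂=0.188, ω₂=2.409
apply F[26]=-15.000 → step 27: x=-0.276, v=-2.548, θ₁=-1.147, ω₁=-3.325, θ₂=0.238, ω₂=2.571
apply F[27]=-15.000 → step 28: x=-0.328, v=-2.721, θ₁=-1.216, ω₁=-3.622, θ₂=0.291, ω₂=2.723
apply F[28]=-15.000 → step 29: x=-0.385, v=-2.901, θ₁=-1.292, ω₁=-3.948, θ₂=0.347, ω₂=2.861
Max |angle| over trajectory = 1.292 rad = 74.0°.

Answer: 74.0°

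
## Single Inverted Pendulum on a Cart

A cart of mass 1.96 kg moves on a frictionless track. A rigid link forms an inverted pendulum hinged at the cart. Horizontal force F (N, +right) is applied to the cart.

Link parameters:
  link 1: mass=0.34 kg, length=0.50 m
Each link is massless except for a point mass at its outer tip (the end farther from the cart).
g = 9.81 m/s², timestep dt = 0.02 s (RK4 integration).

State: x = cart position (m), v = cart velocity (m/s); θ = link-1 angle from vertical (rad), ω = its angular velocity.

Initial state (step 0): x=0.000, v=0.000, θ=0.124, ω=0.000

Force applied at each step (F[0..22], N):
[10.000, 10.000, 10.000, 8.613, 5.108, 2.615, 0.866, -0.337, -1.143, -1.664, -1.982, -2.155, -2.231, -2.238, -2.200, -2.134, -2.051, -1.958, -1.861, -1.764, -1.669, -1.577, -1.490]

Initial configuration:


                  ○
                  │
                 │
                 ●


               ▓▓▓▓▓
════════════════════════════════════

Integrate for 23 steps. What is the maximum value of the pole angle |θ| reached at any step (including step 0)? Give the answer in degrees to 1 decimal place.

Answer: 7.1°

Derivation:
apply F[0]=+10.000 → step 1: x=0.001, v=0.098, θ=0.123, ω=-0.145
apply F[1]=+10.000 → step 2: x=0.004, v=0.195, θ=0.118, ω=-0.292
apply F[2]=+10.000 → step 3: x=0.009, v=0.293, θ=0.111, ω=-0.442
apply F[3]=+8.613 → step 4: x=0.016, v=0.378, θ=0.101, ω=-0.568
apply F[4]=+5.108 → step 5: x=0.024, v=0.426, θ=0.089, ω=-0.628
apply F[5]=+2.615 → step 6: x=0.032, v=0.450, θ=0.076, ω=-0.643
apply F[6]=+0.866 → step 7: x=0.041, v=0.457, θ=0.063, ω=-0.629
apply F[7]=-0.337 → step 8: x=0.050, v=0.452, θ=0.051, ω=-0.596
apply F[8]=-1.143 → step 9: x=0.059, v=0.438, θ=0.040, ω=-0.552
apply F[9]=-1.664 → step 10: x=0.068, v=0.420, θ=0.029, ω=-0.502
apply F[10]=-1.982 → step 11: x=0.076, v=0.399, θ=0.020, ω=-0.451
apply F[11]=-2.155 → step 12: x=0.084, v=0.377, θ=0.011, ω=-0.400
apply F[12]=-2.231 → step 13: x=0.091, v=0.354, θ=0.004, ω=-0.351
apply F[13]=-2.238 → step 14: x=0.098, v=0.331, θ=-0.003, ω=-0.305
apply F[14]=-2.200 → step 15: x=0.104, v=0.309, θ=-0.009, ω=-0.263
apply F[15]=-2.134 → step 16: x=0.110, v=0.287, θ=-0.013, ω=-0.224
apply F[16]=-2.051 → step 17: x=0.116, v=0.267, θ=-0.018, ω=-0.190
apply F[17]=-1.958 → step 18: x=0.121, v=0.247, θ=-0.021, ω=-0.159
apply F[18]=-1.861 → step 19: x=0.126, v=0.229, θ=-0.024, ω=-0.131
apply F[19]=-1.764 → step 20: x=0.130, v=0.212, θ=-0.026, ω=-0.107
apply F[20]=-1.669 → step 21: x=0.134, v=0.196, θ=-0.028, ω=-0.085
apply F[21]=-1.577 → step 22: x=0.138, v=0.181, θ=-0.030, ω=-0.066
apply F[22]=-1.490 → step 23: x=0.142, v=0.167, θ=-0.031, ω=-0.050
Max |angle| over trajectory = 0.124 rad = 7.1°.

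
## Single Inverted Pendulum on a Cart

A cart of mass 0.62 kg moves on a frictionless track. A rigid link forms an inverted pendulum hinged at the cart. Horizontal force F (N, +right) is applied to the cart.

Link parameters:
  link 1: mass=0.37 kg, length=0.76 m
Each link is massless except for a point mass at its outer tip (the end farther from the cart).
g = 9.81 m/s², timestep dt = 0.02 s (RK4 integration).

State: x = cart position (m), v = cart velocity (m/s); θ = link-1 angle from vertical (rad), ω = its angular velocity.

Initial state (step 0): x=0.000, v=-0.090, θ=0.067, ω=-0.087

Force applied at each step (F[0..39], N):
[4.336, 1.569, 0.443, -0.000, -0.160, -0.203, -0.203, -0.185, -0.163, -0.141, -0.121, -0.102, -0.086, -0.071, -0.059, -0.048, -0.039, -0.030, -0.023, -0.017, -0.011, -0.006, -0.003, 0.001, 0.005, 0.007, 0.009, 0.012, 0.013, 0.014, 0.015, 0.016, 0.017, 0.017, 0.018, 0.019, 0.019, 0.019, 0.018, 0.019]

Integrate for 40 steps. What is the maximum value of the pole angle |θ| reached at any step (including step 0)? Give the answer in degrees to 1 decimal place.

Answer: 3.8°

Derivation:
apply F[0]=+4.336 → step 1: x=-0.000, v=0.042, θ=0.064, ω=-0.243
apply F[1]=+1.569 → step 2: x=0.001, v=0.085, θ=0.058, ω=-0.284
apply F[2]=+0.443 → step 3: x=0.003, v=0.093, θ=0.053, ω=-0.280
apply F[3]=-0.000 → step 4: x=0.004, v=0.087, θ=0.047, ω=-0.260
apply F[4]=-0.160 → step 5: x=0.006, v=0.077, θ=0.042, ω=-0.235
apply F[5]=-0.203 → step 6: x=0.007, v=0.066, θ=0.038, ω=-0.210
apply F[6]=-0.203 → step 7: x=0.009, v=0.055, θ=0.034, ω=-0.186
apply F[7]=-0.185 → step 8: x=0.010, v=0.045, θ=0.031, ω=-0.165
apply F[8]=-0.163 → step 9: x=0.010, v=0.037, θ=0.027, ω=-0.146
apply F[9]=-0.141 → step 10: x=0.011, v=0.029, θ=0.025, ω=-0.129
apply F[10]=-0.121 → step 11: x=0.012, v=0.022, θ=0.022, ω=-0.115
apply F[11]=-0.102 → step 12: x=0.012, v=0.017, θ=0.020, ω=-0.102
apply F[12]=-0.086 → step 13: x=0.012, v=0.012, θ=0.018, ω=-0.090
apply F[13]=-0.071 → step 14: x=0.013, v=0.007, θ=0.016, ω=-0.080
apply F[14]=-0.059 → step 15: x=0.013, v=0.004, θ=0.015, ω=-0.071
apply F[15]=-0.048 → step 16: x=0.013, v=0.000, θ=0.014, ω=-0.063
apply F[16]=-0.039 → step 17: x=0.013, v=-0.002, θ=0.012, ω=-0.056
apply F[17]=-0.030 → step 18: x=0.013, v=-0.005, θ=0.011, ω=-0.050
apply F[18]=-0.023 → step 19: x=0.012, v=-0.007, θ=0.010, ω=-0.045
apply F[19]=-0.017 → step 20: x=0.012, v=-0.008, θ=0.010, ω=-0.040
apply F[20]=-0.011 → step 21: x=0.012, v=-0.010, θ=0.009, ω=-0.035
apply F[21]=-0.006 → step 22: x=0.012, v=-0.011, θ=0.008, ω=-0.032
apply F[22]=-0.003 → step 23: x=0.012, v=-0.012, θ=0.008, ω=-0.028
apply F[23]=+0.001 → step 24: x=0.011, v=-0.013, θ=0.007, ω=-0.025
apply F[24]=+0.005 → step 25: x=0.011, v=-0.014, θ=0.007, ω=-0.023
apply F[25]=+0.007 → step 26: x=0.011, v=-0.014, θ=0.006, ω=-0.020
apply F[26]=+0.009 → step 27: x=0.011, v=-0.014, θ=0.006, ω=-0.018
apply F[27]=+0.012 → step 28: x=0.010, v=-0.015, θ=0.005, ω=-0.017
apply F[28]=+0.013 → step 29: x=0.010, v=-0.015, θ=0.005, ω=-0.015
apply F[29]=+0.014 → step 30: x=0.010, v=-0.015, θ=0.005, ω=-0.014
apply F[30]=+0.015 → step 31: x=0.009, v=-0.015, θ=0.004, ω=-0.012
apply F[31]=+0.016 → step 32: x=0.009, v=-0.015, θ=0.004, ω=-0.011
apply F[32]=+0.017 → step 33: x=0.009, v=-0.015, θ=0.004, ω=-0.010
apply F[33]=+0.017 → step 34: x=0.008, v=-0.015, θ=0.004, ω=-0.009
apply F[34]=+0.018 → step 35: x=0.008, v=-0.015, θ=0.004, ω=-0.009
apply F[35]=+0.019 → step 36: x=0.008, v=-0.015, θ=0.004, ω=-0.008
apply F[36]=+0.019 → step 37: x=0.008, v=-0.014, θ=0.003, ω=-0.007
apply F[37]=+0.019 → step 38: x=0.007, v=-0.014, θ=0.003, ω=-0.007
apply F[38]=+0.018 → step 39: x=0.007, v=-0.014, θ=0.003, ω=-0.006
apply F[39]=+0.019 → step 40: x=0.007, v=-0.014, θ=0.003, ω=-0.006
Max |angle| over trajectory = 0.067 rad = 3.8°.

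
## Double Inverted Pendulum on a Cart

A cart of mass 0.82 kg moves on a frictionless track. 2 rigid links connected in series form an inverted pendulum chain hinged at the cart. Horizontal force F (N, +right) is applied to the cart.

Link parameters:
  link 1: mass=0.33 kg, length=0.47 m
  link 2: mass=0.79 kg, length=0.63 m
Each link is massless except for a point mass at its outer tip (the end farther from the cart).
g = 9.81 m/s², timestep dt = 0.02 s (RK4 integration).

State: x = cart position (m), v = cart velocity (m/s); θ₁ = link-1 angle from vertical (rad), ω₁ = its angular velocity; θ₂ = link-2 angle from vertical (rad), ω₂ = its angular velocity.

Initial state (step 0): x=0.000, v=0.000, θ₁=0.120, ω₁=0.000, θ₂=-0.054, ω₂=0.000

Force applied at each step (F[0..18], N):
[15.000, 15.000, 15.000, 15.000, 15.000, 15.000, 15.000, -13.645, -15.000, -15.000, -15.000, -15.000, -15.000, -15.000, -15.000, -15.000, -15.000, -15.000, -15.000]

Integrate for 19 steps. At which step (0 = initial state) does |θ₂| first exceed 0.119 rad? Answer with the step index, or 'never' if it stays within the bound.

Answer: 7

Derivation:
apply F[0]=+15.000 → step 1: x=0.003, v=0.331, θ₁=0.115, ω₁=-0.461, θ₂=-0.056, ω₂=-0.202
apply F[1]=+15.000 → step 2: x=0.013, v=0.665, θ₁=0.101, ω₁=-0.945, θ₂=-0.062, ω₂=-0.393
apply F[2]=+15.000 → step 3: x=0.030, v=1.006, θ₁=0.077, ω₁=-1.476, θ₂=-0.072, ω₂=-0.560
apply F[3]=+15.000 → step 4: x=0.054, v=1.358, θ₁=0.042, ω₁=-2.075, θ₂=-0.084, ω₂=-0.691
apply F[4]=+15.000 → step 5: x=0.084, v=1.720, θ₁=-0.006, ω₁=-2.760, θ₂=-0.099, ω₂=-0.774
apply F[5]=+15.000 → step 6: x=0.122, v=2.089, θ₁=-0.069, ω₁=-3.530, θ₂=-0.115, ω₂=-0.807
apply F[6]=+15.000 → step 7: x=0.168, v=2.455, θ₁=-0.148, ω₁=-4.346, θ₂=-0.131, ω₂=-0.809
apply F[7]=-13.645 → step 8: x=0.214, v=2.145, θ₁=-0.229, ω₁=-3.802, θ₂=-0.147, ω₂=-0.784
apply F[8]=-15.000 → step 9: x=0.254, v=1.831, θ₁=-0.300, ω₁=-3.346, θ₂=-0.162, ω₂=-0.697
apply F[9]=-15.000 → step 10: x=0.287, v=1.541, θ₁=-0.364, ω₁=-3.038, θ₂=-0.174, ω₂=-0.547
apply F[10]=-15.000 → step 11: x=0.315, v=1.271, θ₁=-0.423, ω₁=-2.859, θ₂=-0.183, ω₂=-0.338
apply F[11]=-15.000 → step 12: x=0.338, v=1.014, θ₁=-0.479, ω₁=-2.784, θ₂=-0.188, ω₂=-0.080
apply F[12]=-15.000 → step 13: x=0.356, v=0.765, θ₁=-0.535, ω₁=-2.794, θ₂=-0.186, ω₂=0.220
apply F[13]=-15.000 → step 14: x=0.369, v=0.520, θ₁=-0.591, ω₁=-2.865, θ₂=-0.179, ω₂=0.550
apply F[14]=-15.000 → step 15: x=0.377, v=0.274, θ₁=-0.649, ω₁=-2.976, θ₂=-0.164, ω₂=0.902
apply F[15]=-15.000 → step 16: x=0.380, v=0.023, θ₁=-0.710, ω₁=-3.107, θ₂=-0.142, ω₂=1.263
apply F[16]=-15.000 → step 17: x=0.378, v=-0.235, θ₁=-0.774, ω₁=-3.240, θ₂=-0.114, ω₂=1.624
apply F[17]=-15.000 → step 18: x=0.370, v=-0.501, θ₁=-0.840, ω₁=-3.363, θ₂=-0.078, ω₂=1.979
apply F[18]=-15.000 → step 19: x=0.358, v=-0.776, θ₁=-0.908, ω₁=-3.466, θ₂=-0.035, ω₂=2.322
|θ₂| = 0.131 > 0.119 first at step 7.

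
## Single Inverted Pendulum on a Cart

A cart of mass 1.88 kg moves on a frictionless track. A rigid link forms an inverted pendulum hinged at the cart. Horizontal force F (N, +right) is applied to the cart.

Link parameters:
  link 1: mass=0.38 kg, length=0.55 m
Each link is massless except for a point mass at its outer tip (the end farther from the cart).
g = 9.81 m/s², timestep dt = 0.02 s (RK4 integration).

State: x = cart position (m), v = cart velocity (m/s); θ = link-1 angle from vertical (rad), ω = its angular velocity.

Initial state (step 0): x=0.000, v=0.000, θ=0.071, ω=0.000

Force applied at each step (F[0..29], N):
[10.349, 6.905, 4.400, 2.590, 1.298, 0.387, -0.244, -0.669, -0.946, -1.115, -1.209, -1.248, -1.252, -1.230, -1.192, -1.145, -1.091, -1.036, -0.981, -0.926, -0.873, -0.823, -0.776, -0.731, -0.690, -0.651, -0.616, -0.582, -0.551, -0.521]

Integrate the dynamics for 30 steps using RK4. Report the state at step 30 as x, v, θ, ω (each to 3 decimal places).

Answer: x=0.090, v=0.042, θ=-0.017, ω=0.010

Derivation:
apply F[0]=+10.349 → step 1: x=0.001, v=0.107, θ=0.069, ω=-0.169
apply F[1]=+6.905 → step 2: x=0.004, v=0.178, θ=0.065, ω=-0.274
apply F[2]=+4.400 → step 3: x=0.008, v=0.222, θ=0.059, ω=-0.332
apply F[3]=+2.590 → step 4: x=0.013, v=0.248, θ=0.052, ω=-0.358
apply F[4]=+1.298 → step 5: x=0.018, v=0.260, θ=0.045, ω=-0.363
apply F[5]=+0.387 → step 6: x=0.023, v=0.262, θ=0.038, ω=-0.353
apply F[6]=-0.244 → step 7: x=0.028, v=0.258, θ=0.031, ω=-0.333
apply F[7]=-0.669 → step 8: x=0.033, v=0.250, θ=0.024, ω=-0.309
apply F[8]=-0.946 → step 9: x=0.038, v=0.239, θ=0.018, ω=-0.281
apply F[9]=-1.115 → step 10: x=0.043, v=0.227, θ=0.013, ω=-0.253
apply F[10]=-1.209 → step 11: x=0.047, v=0.213, θ=0.008, ω=-0.225
apply F[11]=-1.248 → step 12: x=0.051, v=0.200, θ=0.004, ω=-0.198
apply F[12]=-1.252 → step 13: x=0.055, v=0.186, θ=0.000, ω=-0.173
apply F[13]=-1.230 → step 14: x=0.059, v=0.173, θ=-0.003, ω=-0.150
apply F[14]=-1.192 → step 15: x=0.062, v=0.161, θ=-0.006, ω=-0.128
apply F[15]=-1.145 → step 16: x=0.065, v=0.149, θ=-0.008, ω=-0.109
apply F[16]=-1.091 → step 17: x=0.068, v=0.138, θ=-0.010, ω=-0.092
apply F[17]=-1.036 → step 18: x=0.071, v=0.127, θ=-0.012, ω=-0.077
apply F[18]=-0.981 → step 19: x=0.073, v=0.117, θ=-0.013, ω=-0.063
apply F[19]=-0.926 → step 20: x=0.075, v=0.108, θ=-0.014, ω=-0.051
apply F[20]=-0.873 → step 21: x=0.077, v=0.099, θ=-0.015, ω=-0.040
apply F[21]=-0.823 → step 22: x=0.079, v=0.091, θ=-0.016, ω=-0.031
apply F[22]=-0.776 → step 23: x=0.081, v=0.083, θ=-0.016, ω=-0.023
apply F[23]=-0.731 → step 24: x=0.083, v=0.076, θ=-0.017, ω=-0.016
apply F[24]=-0.690 → step 25: x=0.084, v=0.070, θ=-0.017, ω=-0.010
apply F[25]=-0.651 → step 26: x=0.085, v=0.063, θ=-0.017, ω=-0.005
apply F[26]=-0.616 → step 27: x=0.087, v=0.057, θ=-0.017, ω=-0.000
apply F[27]=-0.582 → step 28: x=0.088, v=0.052, θ=-0.017, ω=0.004
apply F[28]=-0.551 → step 29: x=0.089, v=0.047, θ=-0.017, ω=0.007
apply F[29]=-0.521 → step 30: x=0.090, v=0.042, θ=-0.017, ω=0.010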